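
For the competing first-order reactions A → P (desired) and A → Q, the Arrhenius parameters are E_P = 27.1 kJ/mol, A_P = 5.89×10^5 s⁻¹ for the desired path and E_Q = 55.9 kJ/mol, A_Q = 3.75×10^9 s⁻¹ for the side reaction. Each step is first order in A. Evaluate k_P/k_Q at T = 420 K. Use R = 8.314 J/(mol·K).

Since both paths have the same order in A, the concentration cancels and S_{P/Q} = k_P/k_Q = (A_P/A_Q)·exp[(E_Q−E_P)/(RT)].
(E_Q−E_P)/(RT) = (55.9−27.1)×10³/(8.314×420) = 28800/3492 = 8.248.
k_P/k_Q = (5.89×10^5/3.75×10^9)·exp(8.248) = 1.571×10^-4 × 3819 = 0.600.
Since E_P < E_Q, lowering the temperature improves selectivity toward P.

0.600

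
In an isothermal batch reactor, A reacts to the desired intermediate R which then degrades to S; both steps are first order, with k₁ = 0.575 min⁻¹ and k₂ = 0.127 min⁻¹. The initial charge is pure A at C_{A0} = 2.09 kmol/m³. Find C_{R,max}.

Evaluating C_R at t_opt = ln(k₂/k₁)/(k₂−k₁) gives C_{R,max}/C_{A0} = (k₁/k₂)^[k₂/(k₂−k₁)].
= (0.575/0.127)^(0.127/(0.127−0.575)) = (4.528)^(-0.2835) = 0.6517.
C_{R,max} = 0.6517×2.09 = 1.36 kmol/m³.

1.36 kmol/m³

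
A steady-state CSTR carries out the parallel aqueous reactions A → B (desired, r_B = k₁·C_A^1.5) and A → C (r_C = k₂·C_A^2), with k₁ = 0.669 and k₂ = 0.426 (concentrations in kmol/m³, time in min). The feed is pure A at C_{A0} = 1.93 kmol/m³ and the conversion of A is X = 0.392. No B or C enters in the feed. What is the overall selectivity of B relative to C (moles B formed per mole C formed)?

Exit C_A = C_{A0}(1−X) = 1.93×0.608 = 1.173 kmol/m³.
Rates in a CSTR are evaluated at the outlet concentration: r_B = 0.669×1.173^1.5 = 0.8504, r_C = 0.426×1.173^2 = 0.5866.
Overall selectivity = C_B/C_C = r_Bτ/(r_Cτ) = r_B/r_C = 1.45.

1.45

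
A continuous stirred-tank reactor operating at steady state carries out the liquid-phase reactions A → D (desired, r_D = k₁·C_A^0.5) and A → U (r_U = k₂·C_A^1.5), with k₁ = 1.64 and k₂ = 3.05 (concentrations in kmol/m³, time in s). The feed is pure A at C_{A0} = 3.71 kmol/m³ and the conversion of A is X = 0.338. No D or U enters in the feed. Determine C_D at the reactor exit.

Exit C_A = C_{A0}(1−X) = 3.71×0.662 = 2.456 kmol/m³.
Rates in a CSTR are evaluated at the outlet concentration: r_D = 1.64×2.456^0.5 = 2.570, r_U = 3.05×2.456^1.5 = 11.74.
Fraction of consumed A going to D: r_D/(r_D+r_U) = 0.1796.
C_D = 0.1796·C_{A0}·X = 0.1796×3.71×0.338 = 0.225 kmol/m³.

0.225 kmol/m³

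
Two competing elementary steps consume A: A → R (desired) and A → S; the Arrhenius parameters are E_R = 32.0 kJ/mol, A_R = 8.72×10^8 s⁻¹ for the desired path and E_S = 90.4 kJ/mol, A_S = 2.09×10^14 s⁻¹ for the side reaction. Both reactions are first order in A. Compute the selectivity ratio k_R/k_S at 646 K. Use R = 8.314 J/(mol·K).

0.220

With equal orders, S_{R/S} = k_R/k_S = (A_R/A_S)·exp[(E_S−E_R)/(RT)].
(E_S−E_R)/(RT) = (90.4−32.0)×10³/(8.314×646) = 58400/5371 = 10.87.
k_R/k_S = (8.72×10^8/2.09×10^14)·exp(10.87) = 4.172×10^-6 × 52761 = 0.220.
Since E_R < E_S, lowering the temperature improves selectivity toward R.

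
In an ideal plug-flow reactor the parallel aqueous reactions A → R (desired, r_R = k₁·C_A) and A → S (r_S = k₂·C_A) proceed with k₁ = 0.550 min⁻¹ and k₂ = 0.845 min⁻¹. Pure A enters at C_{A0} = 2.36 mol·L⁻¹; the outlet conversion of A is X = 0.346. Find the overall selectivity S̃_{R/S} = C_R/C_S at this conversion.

C_A = C_{A0}(1−X) = 1.543 mol·L⁻¹.
Both paths are first order in A, so the instantaneous fraction to R is constant: dC_R/d(−C_A) = k₁/(k₁+k₂) = 0.3943.
C_R = 0.3943·(C_{A0}−C_A) = 0.3943×0.8166 = 0.322 mol·L⁻¹.
C_S = (C_{A0}−C_A)−C_R = 0.4946 mol·L⁻¹; S̃_{R/S} = 0.3219/0.4946 = 0.651.

0.651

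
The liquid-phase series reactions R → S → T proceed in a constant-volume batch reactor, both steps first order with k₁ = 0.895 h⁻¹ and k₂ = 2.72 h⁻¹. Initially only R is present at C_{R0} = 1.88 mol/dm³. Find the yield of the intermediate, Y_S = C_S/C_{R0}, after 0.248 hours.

0.143

Solving the coupled first-order balances gives C_S(t) = [k₁/(k₂−k₁)]·C_{R0}·(e^(−k₁t) − e^(−k₂t)).
e^(−k₁t) = e^(−0.895×0.248) = e^(−0.2220) = 0.8009; e^(−k₂t) = e^(−0.6746) = 0.5094.
C_S = 0.895×1.88/(2.72−0.895) × (0.8009−0.5094) = 0.9220×0.2916 = 0.2688 mol/dm³.
Y_S = C_S/C_{R0} = 0.2688/1.88 = 0.143.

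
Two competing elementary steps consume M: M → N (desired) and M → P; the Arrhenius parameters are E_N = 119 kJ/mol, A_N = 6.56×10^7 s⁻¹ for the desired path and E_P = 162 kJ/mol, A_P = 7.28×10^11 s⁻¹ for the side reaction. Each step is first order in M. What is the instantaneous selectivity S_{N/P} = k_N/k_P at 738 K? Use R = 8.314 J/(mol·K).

0.0996

k_N/k_P = (A_N/A_P)·exp[−(E_N−E_P)/(RT)] = (A_N/A_P)·exp[(E_P−E_N)/(RT)].
(E_P−E_N)/(RT) = (162−119)×10³/(8.314×738) = 43000/6136 = 7.008.
k_N/k_P = (6.56×10^7/7.28×10^11)·exp(7.008) = 9.011×10^-5 × 1106 = 0.0996.
Since E_N < E_P, lowering the temperature improves selectivity toward N.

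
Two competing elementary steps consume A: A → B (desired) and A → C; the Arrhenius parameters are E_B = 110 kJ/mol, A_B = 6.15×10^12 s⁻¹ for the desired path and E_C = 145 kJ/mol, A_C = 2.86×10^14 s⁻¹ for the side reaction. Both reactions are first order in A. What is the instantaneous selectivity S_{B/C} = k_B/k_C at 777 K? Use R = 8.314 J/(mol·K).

Since both paths have the same order in A, the concentration cancels and S_{B/C} = k_B/k_C = (A_B/A_C)·exp[(E_C−E_B)/(RT)].
(E_C−E_B)/(RT) = (145−110)×10³/(8.314×777) = 35000/6460 = 5.418.
k_B/k_C = (6.15×10^12/2.86×10^14)·exp(5.418) = 0.02150 × 225.4 = 4.85.
Since E_B < E_C, lowering the temperature improves selectivity toward B.

4.85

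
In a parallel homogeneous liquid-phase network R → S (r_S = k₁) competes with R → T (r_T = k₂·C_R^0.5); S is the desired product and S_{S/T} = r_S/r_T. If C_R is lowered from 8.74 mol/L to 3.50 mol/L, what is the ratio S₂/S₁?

S_{S/T} = (k₁/k₂)·C_R^-0.5, so S₂/S₁ = (C_{R,2}/C_{R,1})^-0.5.
= (3.50/8.74)^(-0.5) = (0.4005)^(-0.5) = 1.58.
Selectivity toward S rises as C_R falls — low-concentration operation is favoured.

1.58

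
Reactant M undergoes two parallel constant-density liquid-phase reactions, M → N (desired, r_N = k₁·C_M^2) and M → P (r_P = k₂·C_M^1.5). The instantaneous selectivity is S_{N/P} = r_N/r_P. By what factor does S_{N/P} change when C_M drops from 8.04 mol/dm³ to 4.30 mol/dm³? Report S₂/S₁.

0.731

S_{N/P} = (k₁/k₂)·C_M^0.5, so S₂/S₁ = (C_{M,2}/C_{M,1})^0.5.
= (4.30/8.04)^0.5 = (0.5348)^0.5 = 0.731.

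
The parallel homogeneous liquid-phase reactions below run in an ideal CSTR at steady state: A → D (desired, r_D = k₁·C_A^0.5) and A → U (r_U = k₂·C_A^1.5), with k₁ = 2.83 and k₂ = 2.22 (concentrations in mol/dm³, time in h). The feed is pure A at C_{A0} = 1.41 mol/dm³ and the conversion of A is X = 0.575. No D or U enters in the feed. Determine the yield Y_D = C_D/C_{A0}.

0.391

Exit C_A = C_{A0}(1−X) = 1.41×0.425 = 0.5993 mol/dm³.
Rates in a CSTR are evaluated at the outlet concentration: r_D = 2.83×0.5993^0.5 = 2.191, r_U = 2.22×0.5993^1.5 = 1.030.
Fraction of consumed A going to D: r_D/(r_D+r_U) = 0.6802.
C_D = 0.6802·C_{A0}·X = 0.6802×1.41×0.575 = 0.551 mol/dm³; Y_D = C_D/C_{A0} = 0.391.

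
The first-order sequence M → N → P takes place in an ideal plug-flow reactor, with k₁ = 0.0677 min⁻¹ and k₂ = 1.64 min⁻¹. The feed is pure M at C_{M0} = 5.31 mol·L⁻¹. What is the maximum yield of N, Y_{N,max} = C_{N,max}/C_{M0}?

0.0360

Evaluating C_N at τ_opt = ln(k₂/k₁)/(k₂−k₁) gives C_{N,max}/C_{M0} = (k₁/k₂)^[k₂/(k₂−k₁)].
= (0.0677/1.64)^(1.64/(1.64−0.0677)) = (0.04128)^(1.043) = 0.03599.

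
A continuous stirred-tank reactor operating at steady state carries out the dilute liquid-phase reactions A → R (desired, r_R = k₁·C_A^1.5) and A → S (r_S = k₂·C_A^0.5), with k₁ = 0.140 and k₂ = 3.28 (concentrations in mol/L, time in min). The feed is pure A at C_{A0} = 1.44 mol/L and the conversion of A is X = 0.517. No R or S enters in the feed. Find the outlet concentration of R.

Exit C_A = C_{A0}(1−X) = 1.44×0.483 = 0.6955 mol/L.
Rates in a CSTR are evaluated at the outlet concentration: r_R = 0.140×0.6955^1.5 = 0.08121, r_S = 3.28×0.6955^0.5 = 2.735.
Fraction of consumed A going to R: r_R/(r_R+r_S) = 0.02883.
C_R = 0.02883·C_{A0}·X = 0.02883×1.44×0.517 = 0.0215 mol/L.

0.0215 mol/L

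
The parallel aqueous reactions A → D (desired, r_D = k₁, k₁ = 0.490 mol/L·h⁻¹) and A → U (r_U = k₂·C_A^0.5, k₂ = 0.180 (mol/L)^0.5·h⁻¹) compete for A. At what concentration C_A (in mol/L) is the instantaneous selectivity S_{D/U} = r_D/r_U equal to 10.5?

S_{D/U} = (k₁/k₂)·C_A^-0.5 ⇒ C_A = (S·k₂/k₁)^(-2).
= (10.5×0.180/0.490)^(-2) = (3.857)^(-2) = 0.0672 mol/L.

0.0672 mol/L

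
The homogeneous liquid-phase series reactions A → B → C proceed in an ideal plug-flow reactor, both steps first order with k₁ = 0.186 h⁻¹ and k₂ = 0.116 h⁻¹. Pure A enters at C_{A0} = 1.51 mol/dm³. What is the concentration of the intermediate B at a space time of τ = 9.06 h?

For first-order series with pure A initially, C_B(τ) = k₁C_{A0}/(k₂−k₁)·(e^(−k₁τ) − e^(−k₂τ)).
e^(−k₁τ) = e^(−0.186×9.06) = e^(−1.685) = 0.1854; e^(−k₂τ) = e^(−1.051) = 0.3496.
C_B = 0.186×1.51/(0.116−0.186) × (0.1854−0.3496) = (-4.012)×(-0.1642) = 0.6588 mol/dm³.

0.659 mol/dm³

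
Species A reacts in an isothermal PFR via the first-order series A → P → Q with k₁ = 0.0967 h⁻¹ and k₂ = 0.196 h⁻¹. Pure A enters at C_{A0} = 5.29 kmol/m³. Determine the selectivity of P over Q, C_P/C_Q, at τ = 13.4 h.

0.370

The intermediate concentration in a first-order A→B→C sequence is C_P = k₁C_{A0}(e^(−k₁τ) − e^(−k₂τ))/(k₂−k₁).
e^(−k₁τ) = e^(−0.0967×13.4) = e^(−1.296) = 0.2737; e^(−k₂τ) = e^(−2.626) = 0.07234.
C_P = 0.0967×5.29/(0.196−0.0967) × (0.2737−0.07234) = 5.151×0.2013 = 1.037 kmol/m³.
C_A = C_{A0}e^(−k₁τ) = 1.448 kmol/m³, so C_Q = C_{A0}−C_A−C_P = 2.805 kmol/m³; C_P/C_Q = 0.370.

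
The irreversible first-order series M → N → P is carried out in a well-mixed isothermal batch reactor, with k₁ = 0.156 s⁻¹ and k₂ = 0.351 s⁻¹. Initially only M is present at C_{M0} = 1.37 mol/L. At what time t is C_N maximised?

4.16 s

The intermediate peaks when r₁ = r₂, i.e. k₁e^(−k₁t) = k₂e^(−k₂t), giving t_opt = ln(k₂/k₁)/(k₂−k₁).
= ln(0.351/0.156)/(0.351−0.156) = ln(2.250)/0.1950 = 0.8109/0.1950 = 4.16 s.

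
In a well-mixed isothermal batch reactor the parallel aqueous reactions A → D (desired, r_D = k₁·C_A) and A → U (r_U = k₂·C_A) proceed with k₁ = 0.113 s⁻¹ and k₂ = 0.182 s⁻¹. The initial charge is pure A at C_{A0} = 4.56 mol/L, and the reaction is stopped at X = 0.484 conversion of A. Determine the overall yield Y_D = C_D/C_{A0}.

0.185

C_A = C_{A0}(1−X) = 2.353 mol/L.
Both paths are first order in A, so the instantaneous fraction to D is constant: dC_D/d(−C_A) = k₁/(k₁+k₂) = 0.3831.
C_D = 0.3831·(C_{A0}−C_A) = 0.3831×2.207 = 0.845 mol/L.
Y_D = C_D/C_{A0} = 0.8454/4.56 = 0.185.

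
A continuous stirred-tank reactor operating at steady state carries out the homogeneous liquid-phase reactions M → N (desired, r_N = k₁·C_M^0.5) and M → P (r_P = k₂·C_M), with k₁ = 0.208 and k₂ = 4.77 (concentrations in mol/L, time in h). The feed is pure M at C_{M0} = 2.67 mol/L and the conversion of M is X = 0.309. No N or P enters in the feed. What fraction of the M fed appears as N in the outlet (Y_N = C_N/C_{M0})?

0.00961

Exit C_M = C_{M0}(1−X) = 2.67×0.691 = 1.845 mol/L.
A CSTR operates uniformly at the exit composition, giving r_N = 0.2825 and r_P = 8.801 (each k·C_M^n at C_M = 1.845).
Fraction of consumed M going to N: r_N/(r_N+r_P) = 0.03110.
C_N = 0.03110·C_{M0}·X = 0.03110×2.67×0.309 = 0.0257 mol/L; Y_N = C_N/C_{M0} = 0.00961.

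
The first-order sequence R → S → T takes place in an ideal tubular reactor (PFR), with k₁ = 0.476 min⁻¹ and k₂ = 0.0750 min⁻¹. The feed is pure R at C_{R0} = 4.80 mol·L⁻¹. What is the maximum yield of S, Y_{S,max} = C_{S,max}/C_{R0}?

For a first-order series the maximum intermediate yield is C_{S,max}/C_{R0} = (k₁/k₂)^[k₂/(k₂−k₁)].
= (0.476/0.0750)^(0.0750/(0.0750−0.476)) = (6.347)^(-0.1870) = 0.7078.

0.708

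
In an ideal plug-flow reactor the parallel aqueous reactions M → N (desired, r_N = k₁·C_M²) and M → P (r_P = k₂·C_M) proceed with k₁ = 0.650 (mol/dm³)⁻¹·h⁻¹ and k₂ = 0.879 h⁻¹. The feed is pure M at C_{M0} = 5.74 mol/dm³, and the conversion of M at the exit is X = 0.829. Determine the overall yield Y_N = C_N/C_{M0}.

0.567

C_M = C_{M0}(1−X) = 0.9815 mol/dm³.
Along a PFR/batch, dC_P/dC_M = −r_P/(r_N+r_P) = −k₂/(k₂+k₁·C_M).
Integrating from C_{M0} to C_M: C_P = (0.879/0.650)·ln[(0.879+0.650·5.74)/(0.879+0.650·0.982)] = 1.352·ln(4.610/1.517) = 1.503 mol/dm³.
Then C_N = (C_{M0}−C_M) − C_P = 4.758 − 1.503 = 3.255 mol/dm³.
Y_N = C_N/C_{M0} = 3.255/5.74 = 0.567.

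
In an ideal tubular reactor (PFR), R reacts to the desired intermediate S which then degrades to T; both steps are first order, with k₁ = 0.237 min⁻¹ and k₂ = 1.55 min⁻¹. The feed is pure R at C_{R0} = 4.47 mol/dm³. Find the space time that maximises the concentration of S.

1.43 min

For first-order series the maximum of C_S occurs at τ_opt = ln(k₂/k₁)/(k₂−k₁).
= ln(1.55/0.237)/(1.55−0.237) = ln(6.540)/1.313 = 1.878/1.313 = 1.43 min.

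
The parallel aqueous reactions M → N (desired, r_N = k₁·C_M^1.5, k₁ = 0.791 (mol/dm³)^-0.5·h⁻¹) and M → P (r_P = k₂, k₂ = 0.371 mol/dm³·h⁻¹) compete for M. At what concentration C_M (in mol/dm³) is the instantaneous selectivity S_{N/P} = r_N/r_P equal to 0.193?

S_{N/P} = (k₁/k₂)·C_M^1.5 ⇒ C_M = (S·k₂/k₁)^(1/1.5).
= (0.193×0.371/0.791)^(0.6667) = (0.09052)^(0.6667) = 0.202 mol/dm³.

0.202 mol/dm³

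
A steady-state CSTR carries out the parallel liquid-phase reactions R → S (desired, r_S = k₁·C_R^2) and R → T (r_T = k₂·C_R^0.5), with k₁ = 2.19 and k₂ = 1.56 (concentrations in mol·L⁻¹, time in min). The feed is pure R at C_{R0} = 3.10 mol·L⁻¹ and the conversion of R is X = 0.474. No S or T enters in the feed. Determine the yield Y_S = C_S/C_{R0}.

0.353

Exit C_R = C_{R0}(1−X) = 3.10×0.526 = 1.631 mol·L⁻¹.
Rates in a CSTR are evaluated at the outlet concentration: r_S = 2.19×1.631^2 = 5.823, r_T = 1.56×1.631^0.5 = 1.992.
Fraction of consumed R going to S: r_S/(r_S+r_T) = 0.7451.
C_S = 0.7451·C_{R0}·X = 0.7451×3.10×0.474 = 1.09 mol·L⁻¹; Y_S = C_S/C_{R0} = 0.353.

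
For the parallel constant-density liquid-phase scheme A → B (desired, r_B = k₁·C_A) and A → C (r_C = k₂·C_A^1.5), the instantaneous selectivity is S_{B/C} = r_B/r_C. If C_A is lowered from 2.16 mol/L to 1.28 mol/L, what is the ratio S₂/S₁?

S_{B/C} = (k₁/k₂)·C_A^-0.5, so S₂/S₁ = (C_{A,2}/C_{A,1})^-0.5.
= (1.28/2.16)^(-0.5) = (0.5926)^(-0.5) = 1.30.

1.30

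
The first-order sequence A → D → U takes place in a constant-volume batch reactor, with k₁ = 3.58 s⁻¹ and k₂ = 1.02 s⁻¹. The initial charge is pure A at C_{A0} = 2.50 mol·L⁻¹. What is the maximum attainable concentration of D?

1.52 mol·L⁻¹

For a first-order series the maximum intermediate yield is C_{D,max}/C_{A0} = (k₁/k₂)^[k₂/(k₂−k₁)].
= (3.58/1.02)^(1.02/(1.02−3.58)) = (3.510)^(-0.3984) = 0.6064.
C_{D,max} = 0.6064×2.50 = 1.52 mol·L⁻¹.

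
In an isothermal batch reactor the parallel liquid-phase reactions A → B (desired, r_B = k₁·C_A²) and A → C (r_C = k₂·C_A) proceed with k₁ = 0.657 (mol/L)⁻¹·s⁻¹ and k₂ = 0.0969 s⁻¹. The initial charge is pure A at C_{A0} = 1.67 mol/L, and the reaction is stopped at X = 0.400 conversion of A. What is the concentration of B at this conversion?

0.600 mol/L

C_A = C_{A0}(1−X) = 1.002 mol/L.
Along a PFR/batch, dC_C/dC_A = −r_C/(r_B+r_C) = −k₂/(k₂+k₁·C_A).
Integrating from C_{A0} to C_A: C_C = (0.0969/0.657)·ln[(0.0969+0.657·1.67)/(0.0969+0.657·1.00)] = 0.1475·ln(1.194/0.7552) = 0.06757 mol/L.
Then C_B = (C_{A0}−C_A) − C_C = 0.6680 − 0.06757 = 0.6004 mol/L.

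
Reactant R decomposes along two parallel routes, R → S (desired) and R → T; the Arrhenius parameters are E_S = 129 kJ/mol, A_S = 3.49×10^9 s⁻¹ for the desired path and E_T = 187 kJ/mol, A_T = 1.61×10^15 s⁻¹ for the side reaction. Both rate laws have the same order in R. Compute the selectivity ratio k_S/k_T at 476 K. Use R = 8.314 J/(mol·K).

5.02

With equal orders, S_{S/T} = k_S/k_T = (A_S/A_T)·exp[(E_T−E_S)/(RT)].
(E_T−E_S)/(RT) = (187−129)×10³/(8.314×476) = 58000/3957 = 14.66.
k_S/k_T = (3.49×10^9/1.61×10^15)·exp(14.66) = 2.168×10^-6 × 2.317×10^6 = 5.02.
Since E_S < E_T, lowering the temperature improves selectivity toward S.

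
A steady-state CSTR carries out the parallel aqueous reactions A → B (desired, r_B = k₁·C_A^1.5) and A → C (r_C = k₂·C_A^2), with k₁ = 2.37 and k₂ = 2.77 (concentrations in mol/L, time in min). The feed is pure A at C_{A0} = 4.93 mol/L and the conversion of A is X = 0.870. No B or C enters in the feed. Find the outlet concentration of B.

2.22 mol/L

Exit C_A = C_{A0}(1−X) = 4.93×0.130 = 0.6409 mol/L.
In a CSTR the entire volume is at exit conditions, so r_B = 2.37×0.6409^1.5 = 1.216 and r_C = 2.77×0.6409^2 = 1.138.
Fraction of consumed A going to B: r_B/(r_B+r_C) = 0.5166.
C_B = 0.5166·C_{A0}·X = 0.5166×4.93×0.870 = 2.22 mol/L.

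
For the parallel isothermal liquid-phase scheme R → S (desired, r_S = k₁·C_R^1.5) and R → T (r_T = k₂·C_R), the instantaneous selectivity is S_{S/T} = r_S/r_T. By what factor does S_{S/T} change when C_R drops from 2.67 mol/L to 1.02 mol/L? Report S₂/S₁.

S_{S/T} = (k₁/k₂)·C_R^0.5, so S₂/S₁ = (C_{R,2}/C_{R,1})^0.5.
= (1.02/2.67)^0.5 = (0.3820)^0.5 = 0.618.

0.618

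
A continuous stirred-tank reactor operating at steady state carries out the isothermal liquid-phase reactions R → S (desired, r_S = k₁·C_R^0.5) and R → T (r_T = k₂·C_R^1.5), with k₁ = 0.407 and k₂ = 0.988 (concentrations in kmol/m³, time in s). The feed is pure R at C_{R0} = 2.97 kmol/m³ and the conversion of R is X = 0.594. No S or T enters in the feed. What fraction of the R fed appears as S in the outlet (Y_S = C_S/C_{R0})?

Exit C_R = C_{R0}(1−X) = 2.97×0.406 = 1.206 kmol/m³.
Rates in a CSTR are evaluated at the outlet concentration: r_S = 0.407×1.206^0.5 = 0.4469, r_T = 0.988×1.206^1.5 = 1.308.
Fraction of consumed R going to S: r_S/(r_S+r_T) = 0.2546.
C_S = 0.2546·C_{R0}·X = 0.2546×2.97×0.594 = 0.449 kmol/m³; Y_S = C_S/C_{R0} = 0.151.

0.151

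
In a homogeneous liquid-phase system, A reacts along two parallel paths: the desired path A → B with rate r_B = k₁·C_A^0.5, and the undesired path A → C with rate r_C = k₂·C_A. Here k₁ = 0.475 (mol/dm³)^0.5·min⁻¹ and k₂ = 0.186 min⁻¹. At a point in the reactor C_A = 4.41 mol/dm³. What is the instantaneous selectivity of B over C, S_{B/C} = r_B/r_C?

S_{B/C} = r_B/r_C = (k₁·C_A^0.5)/(k₂·C_A) = (k₁/k₂)·C_A^-0.5.
= (0.475×4.410^0.5) / (0.186×4.410) = 0.9975/0.8203 = 1.22.

1.22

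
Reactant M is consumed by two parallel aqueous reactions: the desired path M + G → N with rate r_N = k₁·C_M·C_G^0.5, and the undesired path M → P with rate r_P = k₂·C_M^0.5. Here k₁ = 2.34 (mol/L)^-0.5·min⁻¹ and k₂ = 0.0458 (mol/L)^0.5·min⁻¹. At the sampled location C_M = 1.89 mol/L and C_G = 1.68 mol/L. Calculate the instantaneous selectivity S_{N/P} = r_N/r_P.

91.0

S_{N/P} = r_N/r_P = (k₁·C_M·C_G^0.5)/(k₂·C_M^0.5) = (k₁/k₂)·C_M^0.5·C_G^0.5.
= (2.34×1.890×1.680^0.5) / (0.0458×1.890^0.5) = 5.732/0.06296 = 91.0.
Since the desired path is higher order in M, keeping C_M high (PFR or concentrated feed) favours N.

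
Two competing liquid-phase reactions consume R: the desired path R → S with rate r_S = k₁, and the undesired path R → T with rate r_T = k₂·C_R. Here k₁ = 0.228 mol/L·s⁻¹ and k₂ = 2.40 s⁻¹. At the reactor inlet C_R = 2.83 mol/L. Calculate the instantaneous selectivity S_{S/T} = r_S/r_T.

0.0336

S_{S/T} = r_S/r_T = (k₁)/(k₂·C_R) = (k₁/k₂)·C_R⁻¹.
= (0.228) / (2.40×2.830) = 0.2280/6.792 = 0.0336.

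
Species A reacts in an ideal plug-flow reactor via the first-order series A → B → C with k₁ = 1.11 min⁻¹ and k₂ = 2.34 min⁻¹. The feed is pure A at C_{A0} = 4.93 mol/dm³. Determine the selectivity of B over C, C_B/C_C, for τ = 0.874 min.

For first-order series with pure A initially, C_B(τ) = k₁C_{A0}/(k₂−k₁)·(e^(−k₁τ) − e^(−k₂τ)).
e^(−k₁τ) = e^(−1.11×0.874) = e^(−0.9701) = 0.3790; e^(−k₂τ) = e^(−2.045) = 0.1294.
C_B = 1.11×4.93/(2.34−1.11) × (0.3790−0.1294) = 4.449×0.2497 = 1.111 mol/dm³.
C_A = C_{A0}e^(−k₁τ) = 1.869 mol/dm³, so C_C = C_{A0}−C_A−C_B = 1.951 mol/dm³; C_B/C_C = 0.569.

0.569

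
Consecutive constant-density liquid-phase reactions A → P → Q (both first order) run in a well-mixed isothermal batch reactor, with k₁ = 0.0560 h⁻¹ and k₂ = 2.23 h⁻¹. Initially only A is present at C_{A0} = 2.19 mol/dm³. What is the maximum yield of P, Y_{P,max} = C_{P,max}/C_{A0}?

For a first-order series the maximum intermediate yield is C_{P,max}/C_{A0} = (k₁/k₂)^[k₂/(k₂−k₁)].
= (0.0560/2.23)^(2.23/(2.23−0.0560)) = (0.02511)^(1.026) = 0.02284.

0.0228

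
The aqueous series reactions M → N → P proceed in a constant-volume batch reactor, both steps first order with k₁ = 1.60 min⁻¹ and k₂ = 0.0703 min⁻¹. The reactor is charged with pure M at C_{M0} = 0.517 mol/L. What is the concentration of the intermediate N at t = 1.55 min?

0.440 mol/L

Solving the coupled first-order balances gives C_N(t) = [k₁/(k₂−k₁)]·C_{M0}·(e^(−k₁t) − e^(−k₂t)).
e^(−k₁t) = e^(−1.60×1.55) = e^(−2.480) = 0.08374; e^(−k₂t) = e^(−0.1090) = 0.8968.
C_N = 1.60×0.517/(0.0703−1.60) × (0.08374−0.8968) = (-0.5408)×(-0.8130) = 0.4396 mol/L.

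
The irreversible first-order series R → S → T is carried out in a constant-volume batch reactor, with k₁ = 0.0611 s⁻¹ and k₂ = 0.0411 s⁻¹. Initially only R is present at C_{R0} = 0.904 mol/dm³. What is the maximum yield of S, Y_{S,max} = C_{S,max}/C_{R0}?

0.443

At the optimum, C_{S,max}/C_{R0} = (k₁/k₂)^[k₂/(k₂−k₁)].
= (0.0611/0.0411)^(0.0411/(0.0411−0.0611)) = (1.487)^(-2.055) = 0.4427.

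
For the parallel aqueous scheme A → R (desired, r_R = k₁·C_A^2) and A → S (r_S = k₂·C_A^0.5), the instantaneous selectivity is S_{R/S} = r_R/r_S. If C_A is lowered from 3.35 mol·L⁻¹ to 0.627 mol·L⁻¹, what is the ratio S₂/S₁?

0.0810

S_{R/S} = (k₁/k₂)·C_A^1.5, so S₂/S₁ = (C_{A,2}/C_{A,1})^1.5.
= (0.627/3.35)^1.5 = (0.1872)^1.5 = 0.0810.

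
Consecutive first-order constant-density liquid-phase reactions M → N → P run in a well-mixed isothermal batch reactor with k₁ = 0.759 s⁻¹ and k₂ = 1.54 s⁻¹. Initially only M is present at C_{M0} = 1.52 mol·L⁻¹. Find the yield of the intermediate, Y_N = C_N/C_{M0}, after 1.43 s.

The intermediate concentration in a first-order A→B→C sequence is C_N = k₁C_{M0}(e^(−k₁t) − e^(−k₂t))/(k₂−k₁).
e^(−k₁t) = e^(−0.759×1.43) = e^(−1.085) = 0.3378; e^(−k₂t) = e^(−2.202) = 0.1106.
C_N = 0.759×1.52/(1.54−0.759) × (0.3378−0.1106) = 1.477×0.2272 = 0.3356 mol·L⁻¹.
Y_N = C_N/C_{M0} = 0.3356/1.52 = 0.221.

0.221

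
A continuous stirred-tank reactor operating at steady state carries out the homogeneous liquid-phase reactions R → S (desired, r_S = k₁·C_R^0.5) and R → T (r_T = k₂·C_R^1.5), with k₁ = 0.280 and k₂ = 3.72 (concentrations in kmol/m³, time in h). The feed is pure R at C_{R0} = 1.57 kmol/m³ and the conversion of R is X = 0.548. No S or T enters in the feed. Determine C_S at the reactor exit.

0.0825 kmol/m³

Exit C_R = C_{R0}(1−X) = 1.57×0.452 = 0.7096 kmol/m³.
Rates in a CSTR are evaluated at the outlet concentration: r_S = 0.280×0.7096^0.5 = 0.2359, r_T = 3.72×0.7096^1.5 = 2.224.
Fraction of consumed R going to S: r_S/(r_S+r_T) = 0.09589.
C_S = 0.09589·C_{R0}·X = 0.09589×1.57×0.548 = 0.0825 kmol/m³.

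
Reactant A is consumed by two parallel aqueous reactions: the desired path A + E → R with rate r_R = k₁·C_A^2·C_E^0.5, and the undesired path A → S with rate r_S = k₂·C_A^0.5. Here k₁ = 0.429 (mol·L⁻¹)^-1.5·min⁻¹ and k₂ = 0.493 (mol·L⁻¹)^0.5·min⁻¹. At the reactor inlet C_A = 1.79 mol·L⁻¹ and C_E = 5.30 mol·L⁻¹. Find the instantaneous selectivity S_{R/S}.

4.80

S_{R/S} = r_R/r_S = (k₁·C_A^2·C_E^0.5)/(k₂·C_A^0.5) = (k₁/k₂)·C_A^1.5·C_E^0.5.
= (0.429×1.790^2×5.300^0.5) / (0.493×1.790^0.5) = 3.164/0.6596 = 4.80.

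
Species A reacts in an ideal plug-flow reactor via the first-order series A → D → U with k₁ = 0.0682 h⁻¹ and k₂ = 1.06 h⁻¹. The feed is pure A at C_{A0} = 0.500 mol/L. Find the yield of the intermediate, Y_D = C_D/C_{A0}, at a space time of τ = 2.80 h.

0.0533

The intermediate concentration in a first-order A→B→C sequence is C_D = k₁C_{A0}(e^(−k₁τ) − e^(−k₂τ))/(k₂−k₁).
e^(−k₁τ) = e^(−0.0682×2.80) = e^(−0.1910) = 0.8262; e^(−k₂τ) = e^(−2.968) = 0.05141.
C_D = 0.0682×0.500/(1.06−0.0682) × (0.8262−0.05141) = 0.03438×0.7748 = 0.02664 mol/L.
Y_D = C_D/C_{A0} = 0.02664/0.500 = 0.0533.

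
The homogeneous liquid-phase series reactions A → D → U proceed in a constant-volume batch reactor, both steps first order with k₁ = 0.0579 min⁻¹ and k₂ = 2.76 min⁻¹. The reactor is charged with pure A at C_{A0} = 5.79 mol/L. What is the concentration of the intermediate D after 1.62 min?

0.112 mol/L

Solving the coupled first-order balances gives C_D(t) = [k₁/(k₂−k₁)]·C_{A0}·(e^(−k₁t) − e^(−k₂t)).
e^(−k₁t) = e^(−0.0579×1.62) = e^(−0.09380) = 0.9105; e^(−k₂t) = e^(−4.471) = 0.01143.
C_D = 0.0579×5.79/(2.76−0.0579) × (0.9105−0.01143) = 0.1241×0.8990 = 0.1115 mol/L.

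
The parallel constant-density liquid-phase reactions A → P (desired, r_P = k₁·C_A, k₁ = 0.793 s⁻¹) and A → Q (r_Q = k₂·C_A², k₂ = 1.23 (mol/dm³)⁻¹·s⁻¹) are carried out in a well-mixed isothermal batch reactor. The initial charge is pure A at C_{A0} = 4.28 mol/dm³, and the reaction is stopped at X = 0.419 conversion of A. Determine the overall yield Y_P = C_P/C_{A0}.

0.0682

C_A = C_{A0}(1−X) = 2.487 mol/dm³.
Along a PFR/batch, dC_P/dC_A = −r_P/(r_P+r_Q) = −k₁/(k₁+k₂·C_A).
Integrating from C_{A0} to C_A: C_P = (0.793/1.23)·ln[(0.793+1.23·4.28)/(0.793+1.23·2.49)] = 0.6447·ln(6.057/3.852) = 0.2919 mol/dm³.
Y_P = C_P/C_{A0} = 0.2919/4.28 = 0.0682.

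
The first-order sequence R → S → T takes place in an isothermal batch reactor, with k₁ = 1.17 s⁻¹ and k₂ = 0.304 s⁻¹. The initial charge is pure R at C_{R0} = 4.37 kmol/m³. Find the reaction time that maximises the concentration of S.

1.56 s

Setting dC_S/dt = 0 gives t_opt = ln(k₂/k₁)/(k₂−k₁).
= ln(0.304/1.17)/(0.304−1.17) = ln(0.2598)/-0.8660 = -1.348/-0.8660 = 1.56 s.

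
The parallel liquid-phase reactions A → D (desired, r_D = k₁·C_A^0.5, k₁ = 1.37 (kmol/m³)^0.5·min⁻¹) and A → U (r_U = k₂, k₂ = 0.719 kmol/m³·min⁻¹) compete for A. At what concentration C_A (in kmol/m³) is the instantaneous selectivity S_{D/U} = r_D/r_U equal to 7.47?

15.4 kmol/m³

S_{D/U} = (k₁/k₂)·C_A^0.5 ⇒ C_A = (S·k₂/k₁)^(2).
= (7.47×0.719/1.37)^(2) = (3.920)^(2) = 15.4 kmol/m³.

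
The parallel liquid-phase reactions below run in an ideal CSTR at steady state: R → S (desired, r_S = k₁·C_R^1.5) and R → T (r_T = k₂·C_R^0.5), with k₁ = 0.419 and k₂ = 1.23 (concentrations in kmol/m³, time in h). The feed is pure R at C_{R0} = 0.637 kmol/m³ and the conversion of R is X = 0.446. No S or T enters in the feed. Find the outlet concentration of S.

0.0305 kmol/m³

Exit C_R = C_{R0}(1−X) = 0.637×0.554 = 0.3529 kmol/m³.
In a CSTR the entire volume is at exit conditions, so r_S = 0.419×0.3529^1.5 = 0.08784 and r_T = 1.23×0.3529^0.5 = 0.7307.
Fraction of consumed R going to S: r_S/(r_S+r_T) = 0.1073.
C_S = 0.1073·C_{R0}·X = 0.1073×0.637×0.446 = 0.0305 kmol/m³.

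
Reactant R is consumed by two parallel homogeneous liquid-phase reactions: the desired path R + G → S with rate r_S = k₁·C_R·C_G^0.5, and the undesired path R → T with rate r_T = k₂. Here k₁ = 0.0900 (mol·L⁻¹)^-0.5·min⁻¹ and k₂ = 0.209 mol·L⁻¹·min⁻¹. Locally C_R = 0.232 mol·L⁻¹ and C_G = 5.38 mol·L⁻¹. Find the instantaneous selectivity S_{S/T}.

S_{S/T} = r_S/r_T = (k₁·C_R·C_G^0.5)/(k₂) = (k₁/k₂)·C_R·C_G^0.5.
= (0.0900×0.2320×5.380^0.5) / (0.209) = 0.04843/0.2090 = 0.232.

0.232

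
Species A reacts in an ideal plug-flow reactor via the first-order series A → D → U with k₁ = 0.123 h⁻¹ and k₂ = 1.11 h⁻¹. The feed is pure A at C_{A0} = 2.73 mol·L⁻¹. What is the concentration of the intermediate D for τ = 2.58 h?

0.228 mol·L⁻¹

For first-order series with pure A initially, C_D(τ) = k₁C_{A0}/(k₂−k₁)·(e^(−k₁τ) − e^(−k₂τ)).
e^(−k₁τ) = e^(−0.123×2.58) = e^(−0.3173) = 0.7281; e^(−k₂τ) = e^(−2.864) = 0.05705.
C_D = 0.123×2.73/(1.11−0.123) × (0.7281−0.05705) = 0.3402×0.6710 = 0.2283 mol·L⁻¹.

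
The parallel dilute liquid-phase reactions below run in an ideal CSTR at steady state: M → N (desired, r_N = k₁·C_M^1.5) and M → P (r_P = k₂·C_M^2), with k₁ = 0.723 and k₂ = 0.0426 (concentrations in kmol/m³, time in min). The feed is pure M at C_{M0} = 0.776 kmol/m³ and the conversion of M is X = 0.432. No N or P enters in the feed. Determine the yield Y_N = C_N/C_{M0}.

0.416

Exit C_M = C_{M0}(1−X) = 0.776×0.568 = 0.4408 kmol/m³.
Rates in a CSTR are evaluated at the outlet concentration: r_N = 0.723×0.4408^1.5 = 0.2116, r_P = 0.0426×0.4408^2 = 0.008276.
Fraction of consumed M going to N: r_N/(r_N+r_P) = 0.9624.
C_N = 0.9624·C_{M0}·X = 0.9624×0.776×0.432 = 0.323 kmol/m³; Y_N = C_N/C_{M0} = 0.416.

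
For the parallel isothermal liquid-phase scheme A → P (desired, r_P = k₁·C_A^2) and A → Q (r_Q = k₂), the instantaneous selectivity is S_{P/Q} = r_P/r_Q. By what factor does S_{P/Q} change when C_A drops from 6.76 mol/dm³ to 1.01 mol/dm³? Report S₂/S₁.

S_{P/Q} = (k₁/k₂)·C_A^2, so S₂/S₁ = (C_{A,2}/C_{A,1})^2.
= (1.01/6.76)^2 = (0.1494)^2 = 0.0223.

0.0223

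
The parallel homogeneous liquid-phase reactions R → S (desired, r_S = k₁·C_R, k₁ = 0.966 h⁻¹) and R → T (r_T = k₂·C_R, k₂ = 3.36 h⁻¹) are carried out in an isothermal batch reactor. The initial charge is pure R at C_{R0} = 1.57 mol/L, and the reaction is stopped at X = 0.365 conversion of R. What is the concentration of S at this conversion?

0.128 mol/L

C_R = C_{R0}(1−X) = 0.9970 mol/L.
Both paths are first order in R, so the instantaneous fraction to S is constant: dC_S/d(−C_R) = k₁/(k₁+k₂) = 0.2233.
C_S = 0.2233·(C_{R0}−C_R) = 0.2233×0.5731 = 0.128 mol/L.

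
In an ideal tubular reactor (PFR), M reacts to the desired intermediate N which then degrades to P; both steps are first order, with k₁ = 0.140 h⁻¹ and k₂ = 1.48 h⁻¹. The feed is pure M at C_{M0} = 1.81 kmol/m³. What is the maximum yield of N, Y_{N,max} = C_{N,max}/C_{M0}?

Evaluating C_N at τ_opt = ln(k₂/k₁)/(k₂−k₁) gives C_{N,max}/C_{M0} = (k₁/k₂)^[k₂/(k₂−k₁)].
= (0.140/1.48)^(1.48/(1.48−0.140)) = (0.09459)^(1.104) = 0.07394.

0.0739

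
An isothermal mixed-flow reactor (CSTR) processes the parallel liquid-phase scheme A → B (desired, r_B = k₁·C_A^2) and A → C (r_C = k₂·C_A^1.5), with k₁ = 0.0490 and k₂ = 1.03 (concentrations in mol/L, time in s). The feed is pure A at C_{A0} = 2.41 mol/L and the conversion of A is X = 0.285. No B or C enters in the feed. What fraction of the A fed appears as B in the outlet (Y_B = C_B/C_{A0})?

0.0168

Exit C_A = C_{A0}(1−X) = 2.41×0.715 = 1.723 mol/L.
In a CSTR the entire volume is at exit conditions, so r_B = 0.0490×1.723^2 = 0.1455 and r_C = 1.03×1.723^1.5 = 2.330.
Fraction of consumed A going to B: r_B/(r_B+r_C) = 0.05878.
C_B = 0.05878·C_{A0}·X = 0.05878×2.41×0.285 = 0.0404 mol/L; Y_B = C_B/C_{A0} = 0.0168.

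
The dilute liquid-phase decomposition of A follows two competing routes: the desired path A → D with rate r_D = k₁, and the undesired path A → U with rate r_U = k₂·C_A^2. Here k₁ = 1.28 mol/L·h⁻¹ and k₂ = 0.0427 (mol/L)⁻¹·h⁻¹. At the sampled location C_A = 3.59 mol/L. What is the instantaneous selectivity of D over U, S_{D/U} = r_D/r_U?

2.33

S_{D/U} = r_D/r_U = (k₁)/(k₂·C_A^2) = (k₁/k₂)·C_A^-2.
= (1.28) / (0.0427×3.590^2) = 1.280/0.5503 = 2.33.
The undesired path is higher order in A, so low C_A (CSTR or dilute feed) favours D.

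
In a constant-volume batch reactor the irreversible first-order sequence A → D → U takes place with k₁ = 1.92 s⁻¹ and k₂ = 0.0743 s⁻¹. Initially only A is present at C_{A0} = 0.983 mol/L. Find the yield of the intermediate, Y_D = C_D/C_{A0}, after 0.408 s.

0.534

The intermediate concentration in a first-order A→B→C sequence is C_D = k₁C_{A0}(e^(−k₁t) − e^(−k₂t))/(k₂−k₁).
e^(−k₁t) = e^(−1.92×0.408) = e^(−0.7834) = 0.4569; e^(−k₂t) = e^(−0.03031) = 0.9701.
C_D = 1.92×0.983/(0.0743−1.92) × (0.4569−0.9701) = (-1.023)×(-0.5133) = 0.5249 mol/L.
Y_D = C_D/C_{A0} = 0.5249/0.983 = 0.534.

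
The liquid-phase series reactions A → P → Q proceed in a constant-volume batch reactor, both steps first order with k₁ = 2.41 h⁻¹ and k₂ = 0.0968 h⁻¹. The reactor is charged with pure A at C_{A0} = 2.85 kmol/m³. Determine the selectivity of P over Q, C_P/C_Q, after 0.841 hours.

The intermediate concentration in a first-order A→B→C sequence is C_P = k₁C_{A0}(e^(−k₁t) − e^(−k₂t))/(k₂−k₁).
e^(−k₁t) = e^(−2.41×0.841) = e^(−2.027) = 0.1318; e^(−k₂t) = e^(−0.08141) = 0.9218.
C_P = 2.41×2.85/(0.0968−2.41) × (0.1318−0.9218) = (-2.969)×(-0.7901) = 2.346 kmol/m³.
C_A = C_{A0}e^(−k₁t) = 0.3755 kmol/m³, so C_Q = C_{A0}−C_A−C_P = 0.1286 kmol/m³; C_P/C_Q = 18.2.

18.2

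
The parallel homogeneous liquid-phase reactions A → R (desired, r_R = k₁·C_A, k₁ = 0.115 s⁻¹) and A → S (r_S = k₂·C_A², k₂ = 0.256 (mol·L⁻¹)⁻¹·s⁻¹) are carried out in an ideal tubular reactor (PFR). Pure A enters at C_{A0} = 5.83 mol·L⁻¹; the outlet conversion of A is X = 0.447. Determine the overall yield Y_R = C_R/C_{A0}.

0.0413

C_A = C_{A0}(1−X) = 3.224 mol·L⁻¹.
Along a PFR/batch, dC_R/dC_A = −r_R/(r_R+r_S) = −k₁/(k₁+k₂·C_A).
Integrating from C_{A0} to C_A: C_R = (0.115/0.256)·ln[(0.115+0.256·5.83)/(0.115+0.256·3.22)] = 0.4492·ln(1.607/0.9403) = 0.2409 mol·L⁻¹.
Y_R = C_R/C_{A0} = 0.2409/5.83 = 0.0413.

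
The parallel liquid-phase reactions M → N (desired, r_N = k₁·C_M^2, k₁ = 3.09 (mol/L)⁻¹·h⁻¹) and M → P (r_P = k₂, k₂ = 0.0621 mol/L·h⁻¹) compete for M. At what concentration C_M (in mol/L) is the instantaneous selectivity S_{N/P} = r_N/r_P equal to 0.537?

S_{N/P} = (k₁/k₂)·C_M^2 ⇒ C_M = (S·k₂/k₁)^(0.5).
= (0.537×0.0621/3.09)^(0.5) = (0.01079)^(0.5) = 0.104 mol/L.

0.104 mol/L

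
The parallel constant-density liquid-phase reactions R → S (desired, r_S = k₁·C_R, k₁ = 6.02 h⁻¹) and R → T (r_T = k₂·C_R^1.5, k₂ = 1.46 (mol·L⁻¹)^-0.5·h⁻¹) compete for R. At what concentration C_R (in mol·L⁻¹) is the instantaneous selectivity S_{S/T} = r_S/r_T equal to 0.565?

S_{S/T} = (k₁/k₂)·C_R^-0.5 ⇒ C_R = (S·k₂/k₁)^(-2).
= (0.565×1.46/6.02)^(-2) = (0.1370)^(-2) = 53.3 mol·L⁻¹.

53.3 mol·L⁻¹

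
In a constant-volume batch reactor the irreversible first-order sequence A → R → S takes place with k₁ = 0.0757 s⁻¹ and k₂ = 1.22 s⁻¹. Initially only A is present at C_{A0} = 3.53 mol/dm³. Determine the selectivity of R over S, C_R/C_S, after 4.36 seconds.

0.202

The intermediate concentration in a first-order A→B→C sequence is C_R = k₁C_{A0}(e^(−k₁t) − e^(−k₂t))/(k₂−k₁).
e^(−k₁t) = e^(−0.0757×4.36) = e^(−0.3301) = 0.7189; e^(−k₂t) = e^(−5.319) = 0.004897.
C_R = 0.0757×3.53/(1.22−0.0757) × (0.7189−0.004897) = 0.2335×0.7140 = 0.1667 mol/dm³.
C_A = C_{A0}e^(−k₁t) = 2.538 mol/dm³, so C_S = C_{A0}−C_A−C_R = 0.8256 mol/dm³; C_R/C_S = 0.202.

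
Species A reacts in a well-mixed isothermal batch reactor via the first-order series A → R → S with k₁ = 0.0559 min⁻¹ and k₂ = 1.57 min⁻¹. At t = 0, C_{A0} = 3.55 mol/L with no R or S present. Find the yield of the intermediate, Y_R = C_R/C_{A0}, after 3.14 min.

Solving the coupled first-order balances gives C_R(t) = [k₁/(k₂−k₁)]·C_{A0}·(e^(−k₁t) − e^(−k₂t)).
e^(−k₁t) = e^(−0.0559×3.14) = e^(−0.1755) = 0.8390; e^(−k₂t) = e^(−4.930) = 0.007228.
C_R = 0.0559×3.55/(1.57−0.0559) × (0.8390−0.007228) = 0.1311×0.8318 = 0.1090 mol/L.
Y_R = C_R/C_{A0} = 0.1090/3.55 = 0.0307.

0.0307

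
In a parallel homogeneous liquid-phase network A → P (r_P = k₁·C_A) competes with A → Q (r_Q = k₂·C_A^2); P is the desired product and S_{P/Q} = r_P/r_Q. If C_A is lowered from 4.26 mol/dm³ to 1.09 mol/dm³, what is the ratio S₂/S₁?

S_{P/Q} = (k₁/k₂)·C_A⁻¹, so S₂/S₁ = (C_{A,2}/C_{A,1})⁻¹.
= 4.26/1.09 = 3.91.

3.91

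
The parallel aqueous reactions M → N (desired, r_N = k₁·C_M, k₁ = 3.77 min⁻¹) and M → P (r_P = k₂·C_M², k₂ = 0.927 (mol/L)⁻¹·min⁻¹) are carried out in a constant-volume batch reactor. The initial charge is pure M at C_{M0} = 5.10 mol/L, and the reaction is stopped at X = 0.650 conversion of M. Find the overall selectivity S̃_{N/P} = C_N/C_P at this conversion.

C_M = C_{M0}(1−X) = 1.785 mol/L.
Along a PFR/batch, dC_N/dC_M = −r_N/(r_N+r_P) = −k₁/(k₁+k₂·C_M).
Integrating from C_{M0} to C_M: C_N = (3.77/0.927)·ln[(3.77+0.927·5.10)/(3.77+0.927·1.78)] = 4.067·ln(8.498/5.425) = 1.825 mol/L.
C_P = (C_{M0}−C_M)−C_N = 1.490 mol/L; S̃_{N/P} = 1.825/1.490 = 1.23.

1.23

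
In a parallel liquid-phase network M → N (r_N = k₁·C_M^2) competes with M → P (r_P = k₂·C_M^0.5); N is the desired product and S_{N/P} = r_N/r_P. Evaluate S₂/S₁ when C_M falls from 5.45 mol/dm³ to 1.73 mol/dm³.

S_{N/P} = (k₁/k₂)·C_M^1.5, so S₂/S₁ = (C_{M,2}/C_{M,1})^1.5.
= (1.73/5.45)^1.5 = (0.3174)^1.5 = 0.179.
Selectivity toward N falls as C_M falls — high-concentration operation is favoured.

0.179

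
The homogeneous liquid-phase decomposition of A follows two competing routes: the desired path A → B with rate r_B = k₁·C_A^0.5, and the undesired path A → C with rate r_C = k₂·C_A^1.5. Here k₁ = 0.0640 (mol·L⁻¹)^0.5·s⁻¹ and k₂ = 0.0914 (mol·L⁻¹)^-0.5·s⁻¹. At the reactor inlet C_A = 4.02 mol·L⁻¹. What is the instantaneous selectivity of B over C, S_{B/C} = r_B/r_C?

0.174

S_{B/C} = r_B/r_C = (k₁·C_A^0.5)/(k₂·C_A^1.5) = (k₁/k₂)·C_A⁻¹.
= (0.0640×4.020^0.5) / (0.0914×4.020^1.5) = 0.1283/0.7367 = 0.174.
The undesired path is higher order in A, so low C_A (CSTR or dilute feed) favours B.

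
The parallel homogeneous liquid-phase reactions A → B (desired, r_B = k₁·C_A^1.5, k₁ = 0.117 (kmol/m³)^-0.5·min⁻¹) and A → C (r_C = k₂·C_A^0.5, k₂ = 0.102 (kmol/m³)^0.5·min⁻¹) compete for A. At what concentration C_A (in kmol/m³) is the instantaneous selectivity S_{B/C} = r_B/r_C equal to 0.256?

0.223 kmol/m³

S_{B/C} = (k₁/k₂)·C_A ⇒ C_A = S·k₂/k₁.
= 0.256×0.102/0.117 = 0.223 kmol/m³.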